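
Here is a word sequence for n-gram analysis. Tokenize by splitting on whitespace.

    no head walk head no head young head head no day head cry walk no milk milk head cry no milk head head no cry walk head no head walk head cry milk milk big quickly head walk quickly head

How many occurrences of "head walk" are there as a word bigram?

3

Scanning the 39 overlapping bigram windows for "head walk":
  position 2–3: head walk
  position 29–30: head walk
  position 37–38: head walk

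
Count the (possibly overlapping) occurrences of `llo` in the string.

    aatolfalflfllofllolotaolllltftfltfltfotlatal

Sliding a length-3 window over the 44 characters (42 positions):
  position 12–14: llo
  position 16–18: llo

2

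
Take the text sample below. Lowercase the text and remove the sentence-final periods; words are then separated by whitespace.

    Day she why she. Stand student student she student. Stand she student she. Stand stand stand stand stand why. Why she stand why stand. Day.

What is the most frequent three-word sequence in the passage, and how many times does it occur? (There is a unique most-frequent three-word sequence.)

"stand stand stand", 3 times

Trigram frequencies (highest first):
  stand stand stand: 3
  why she stand: 2
  day she why: 1
  she why she: 1
  she stand student: 1
  stand student student: 1
  … (14 more, each ≤ 1)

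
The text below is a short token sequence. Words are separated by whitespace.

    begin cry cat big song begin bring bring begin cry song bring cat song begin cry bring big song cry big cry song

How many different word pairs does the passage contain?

17

23 tokens → 22 bigram windows in total.
Repeated bigrams (each contributes count−1 duplicates):
  begin cry: 3
  big song: 2
  cry song: 2
  song begin: 2
5 duplicate windows → 22 − 5 = 17 distinct.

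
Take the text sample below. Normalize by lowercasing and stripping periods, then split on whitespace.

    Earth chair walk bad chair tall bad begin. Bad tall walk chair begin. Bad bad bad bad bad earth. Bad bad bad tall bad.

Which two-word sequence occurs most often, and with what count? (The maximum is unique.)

"bad bad", 6 times

Bigram frequencies (highest first):
  bad bad: 6
  tall bad: 2
  begin bad: 2
  bad tall: 2
  earth chair: 1
  chair walk: 1
  … (9 more, each ≤ 1)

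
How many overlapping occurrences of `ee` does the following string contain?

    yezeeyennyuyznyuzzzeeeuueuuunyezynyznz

Sliding a length-2 window over the 38 characters (37 positions):
  position 4–5: ee
  position 20–21: ee
  position 21–22: ee

3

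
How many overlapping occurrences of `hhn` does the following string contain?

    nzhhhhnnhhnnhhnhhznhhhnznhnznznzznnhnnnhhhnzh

Sliding a length-3 window over the 45 characters (43 positions):
  position 5–7: hhn
  position 9–11: hhn
  position 13–15: hhn
  position 21–23: hhn
  position 41–43: hhn

5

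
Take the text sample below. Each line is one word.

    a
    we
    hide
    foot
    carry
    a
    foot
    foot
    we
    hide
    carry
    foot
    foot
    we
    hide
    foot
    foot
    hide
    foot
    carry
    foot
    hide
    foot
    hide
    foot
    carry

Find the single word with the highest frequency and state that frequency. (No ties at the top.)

Unigram frequencies (highest first):
  foot: 11
  hide: 6
  carry: 4
  we: 3
  a: 2

"foot", 11 times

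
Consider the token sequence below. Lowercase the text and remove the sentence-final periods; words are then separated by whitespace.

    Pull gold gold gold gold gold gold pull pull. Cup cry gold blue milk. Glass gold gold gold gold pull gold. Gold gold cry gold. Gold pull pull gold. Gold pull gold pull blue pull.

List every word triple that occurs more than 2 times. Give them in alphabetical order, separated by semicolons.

Trigram counts meeting the condition (more than 2 times):
  gold gold gold: 7
  gold gold pull: 4
  pull gold gold: 3

gold gold gold; gold gold pull; pull gold gold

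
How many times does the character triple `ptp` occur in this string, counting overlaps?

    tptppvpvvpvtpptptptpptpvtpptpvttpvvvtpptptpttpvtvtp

8

Sliding a length-3 window over the 51 characters (49 positions):
  position 2–4: ptp
  position 14–16: ptp
  position 16–18: ptp
  position 18–20: ptp
  position 21–23: ptp
  position 27–29: ptp
  position 39–41: ptp
  position 41–43: ptp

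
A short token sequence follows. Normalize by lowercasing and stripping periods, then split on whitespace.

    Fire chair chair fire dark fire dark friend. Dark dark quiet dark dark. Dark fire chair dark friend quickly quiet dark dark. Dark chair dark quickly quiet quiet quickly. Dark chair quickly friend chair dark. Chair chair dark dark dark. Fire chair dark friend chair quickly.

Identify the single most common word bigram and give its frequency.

Bigram frequencies (highest first):
  dark dark: 7
  chair dark: 5
  fire chair: 3
  dark fire: 3
  dark friend: 3
  dark chair: 3
  … (15 more, each ≤ 2)

"dark dark", 7 times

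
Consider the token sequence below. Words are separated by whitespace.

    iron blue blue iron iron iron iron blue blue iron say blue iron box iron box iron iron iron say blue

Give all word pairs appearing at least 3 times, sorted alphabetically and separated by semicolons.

blue iron; iron iron

Bigram counts meeting the condition (at least 3 times):
  blue iron: 3
  iron iron: 5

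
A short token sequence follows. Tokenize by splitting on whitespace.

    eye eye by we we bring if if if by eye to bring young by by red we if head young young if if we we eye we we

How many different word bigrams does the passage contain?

29 tokens → 28 bigram windows in total.
Repeated bigrams (each contributes count−1 duplicates):
  if if: 3
  we we: 3
4 duplicate windows → 28 − 4 = 24 distinct.

24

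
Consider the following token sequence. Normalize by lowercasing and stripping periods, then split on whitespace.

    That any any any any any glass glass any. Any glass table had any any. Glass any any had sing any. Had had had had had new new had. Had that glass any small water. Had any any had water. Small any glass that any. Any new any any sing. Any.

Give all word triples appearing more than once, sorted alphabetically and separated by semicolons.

any any any; any any glass; any any had; glass any any; had any any; had had had; that any any

Trigram counts meeting the condition (more than once):
  any any any: 3
  any any glass: 3
  any any had: 2
  glass any any: 2
  had any any: 2
  had had had: 3
  that any any: 2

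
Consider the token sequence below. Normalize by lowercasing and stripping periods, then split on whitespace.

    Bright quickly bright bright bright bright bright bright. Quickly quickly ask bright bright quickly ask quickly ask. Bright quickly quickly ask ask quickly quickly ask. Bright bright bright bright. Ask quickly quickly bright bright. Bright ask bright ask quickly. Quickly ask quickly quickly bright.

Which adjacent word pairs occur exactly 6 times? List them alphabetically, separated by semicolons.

quickly ask; quickly quickly

Bigram counts meeting the condition (exactly 6 times):
  quickly ask: 6
  quickly quickly: 6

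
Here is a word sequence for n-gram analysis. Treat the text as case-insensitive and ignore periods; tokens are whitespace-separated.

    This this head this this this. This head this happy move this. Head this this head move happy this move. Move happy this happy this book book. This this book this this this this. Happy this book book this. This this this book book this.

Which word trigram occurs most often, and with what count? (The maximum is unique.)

Trigram frequencies (highest first):
  this this this: 6
  this this head: 3
  this head this: 3
  this book book: 3
  book book this: 3
  book this this: 3
  … (17 more, each ≤ 2)

"this this this", 6 times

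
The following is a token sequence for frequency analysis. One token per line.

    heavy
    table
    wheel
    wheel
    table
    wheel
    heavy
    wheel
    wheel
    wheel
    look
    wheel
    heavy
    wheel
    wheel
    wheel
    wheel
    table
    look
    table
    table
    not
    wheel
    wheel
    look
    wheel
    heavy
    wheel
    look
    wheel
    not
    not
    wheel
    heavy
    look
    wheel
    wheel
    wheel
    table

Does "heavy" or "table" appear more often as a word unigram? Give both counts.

"heavy": 5 occurrences
"table": 6 occurrences

"table" (6 vs 5)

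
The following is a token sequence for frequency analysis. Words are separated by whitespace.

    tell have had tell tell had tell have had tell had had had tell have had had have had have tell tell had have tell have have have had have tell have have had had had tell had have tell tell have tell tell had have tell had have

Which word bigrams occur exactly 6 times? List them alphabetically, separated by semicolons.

have had; have tell; tell had; tell have

Bigram counts meeting the condition (exactly 6 times):
  have had: 6
  have tell: 6
  tell had: 6
  tell have: 6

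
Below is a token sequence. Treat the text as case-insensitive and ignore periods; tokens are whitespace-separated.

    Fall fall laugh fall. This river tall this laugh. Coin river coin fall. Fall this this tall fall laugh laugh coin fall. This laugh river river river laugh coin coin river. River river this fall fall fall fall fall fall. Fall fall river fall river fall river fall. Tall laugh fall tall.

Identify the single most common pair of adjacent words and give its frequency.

Bigram frequencies (highest first):
  fall fall: 9
  river river: 4
  fall this: 3
  laugh coin: 3
  fall river: 3
  river fall: 3
  … (20 more, each ≤ 2)

"fall fall", 9 times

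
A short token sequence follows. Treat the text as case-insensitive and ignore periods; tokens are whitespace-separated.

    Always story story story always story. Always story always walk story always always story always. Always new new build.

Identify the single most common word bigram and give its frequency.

"story always", 5 times

Bigram frequencies (highest first):
  story always: 5
  always story: 4
  story story: 2
  always always: 2
  always walk: 1
  walk story: 1
  … (3 more, each ≤ 1)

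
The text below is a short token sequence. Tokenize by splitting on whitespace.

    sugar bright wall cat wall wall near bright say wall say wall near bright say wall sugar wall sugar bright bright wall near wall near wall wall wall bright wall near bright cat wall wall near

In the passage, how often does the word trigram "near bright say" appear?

2

Scanning the 34 overlapping trigram windows for "near bright say":
  position 7–9: near bright say
  position 13–15: near bright say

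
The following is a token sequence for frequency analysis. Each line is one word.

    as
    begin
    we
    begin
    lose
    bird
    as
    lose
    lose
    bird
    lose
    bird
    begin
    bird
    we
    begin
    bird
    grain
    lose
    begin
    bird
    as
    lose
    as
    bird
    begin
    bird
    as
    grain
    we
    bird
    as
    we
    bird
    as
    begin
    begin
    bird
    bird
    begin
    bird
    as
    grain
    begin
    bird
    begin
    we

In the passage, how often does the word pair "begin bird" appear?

7

Scanning the 46 overlapping bigram windows for "begin bird":
  position 13–14: begin bird
  position 16–17: begin bird
  position 20–21: begin bird
  position 26–27: begin bird
  position 37–38: begin bird
  position 40–41: begin bird
  position 44–45: begin bird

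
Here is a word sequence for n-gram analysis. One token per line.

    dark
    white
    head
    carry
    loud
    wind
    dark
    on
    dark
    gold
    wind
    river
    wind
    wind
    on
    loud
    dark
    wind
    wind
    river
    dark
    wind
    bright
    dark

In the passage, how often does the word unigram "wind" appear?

Scanning the 24 tokens for "wind":
  position 6: wind
  position 11: wind
  position 13: wind
  position 14: wind
  position 18: wind
  position 19: wind
  position 22: wind

7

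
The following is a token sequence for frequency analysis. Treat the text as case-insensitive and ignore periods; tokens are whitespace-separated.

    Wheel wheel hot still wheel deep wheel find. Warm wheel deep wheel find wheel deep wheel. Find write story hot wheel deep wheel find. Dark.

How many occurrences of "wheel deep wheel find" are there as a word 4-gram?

4

Scanning the 22 overlapping 4-gram windows for "wheel deep wheel find":
  position 5–8: wheel deep wheel find
  position 10–13: wheel deep wheel find
  position 14–17: wheel deep wheel find
  position 21–24: wheel deep wheel find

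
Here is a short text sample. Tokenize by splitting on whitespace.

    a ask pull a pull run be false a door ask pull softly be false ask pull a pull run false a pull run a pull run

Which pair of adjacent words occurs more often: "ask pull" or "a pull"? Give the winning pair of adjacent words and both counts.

"ask pull": 3 occurrences
"a pull": 4 occurrences

"a pull" (4 vs 3)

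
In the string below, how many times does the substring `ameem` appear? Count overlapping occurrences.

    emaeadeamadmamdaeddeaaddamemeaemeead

Sliding a length-5 window over the 36 characters (32 positions):
  (no match at any position)

0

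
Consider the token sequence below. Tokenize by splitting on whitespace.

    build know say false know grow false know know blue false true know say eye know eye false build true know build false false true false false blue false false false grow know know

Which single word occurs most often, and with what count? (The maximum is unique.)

"false", 11 times

Unigram frequencies (highest first):
  false: 11
  know: 9
  build: 3
  true: 3
  say: 2
  grow: 2
  … (2 more, each ≤ 2)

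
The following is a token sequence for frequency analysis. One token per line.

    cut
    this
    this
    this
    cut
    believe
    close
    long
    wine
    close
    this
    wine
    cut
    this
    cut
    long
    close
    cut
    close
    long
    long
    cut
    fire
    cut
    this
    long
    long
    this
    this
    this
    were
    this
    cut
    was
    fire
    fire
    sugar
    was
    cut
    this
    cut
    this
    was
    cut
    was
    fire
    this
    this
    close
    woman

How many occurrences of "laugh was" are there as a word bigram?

0

Scanning the 49 overlapping bigram windows for "laugh was":
  (none found)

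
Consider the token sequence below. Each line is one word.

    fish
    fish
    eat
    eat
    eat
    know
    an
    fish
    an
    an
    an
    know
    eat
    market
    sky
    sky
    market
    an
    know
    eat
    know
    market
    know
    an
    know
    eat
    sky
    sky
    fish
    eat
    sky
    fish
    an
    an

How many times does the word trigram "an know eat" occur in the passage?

Scanning the 32 overlapping trigram windows for "an know eat":
  position 11–13: an know eat
  position 18–20: an know eat
  position 24–26: an know eat

3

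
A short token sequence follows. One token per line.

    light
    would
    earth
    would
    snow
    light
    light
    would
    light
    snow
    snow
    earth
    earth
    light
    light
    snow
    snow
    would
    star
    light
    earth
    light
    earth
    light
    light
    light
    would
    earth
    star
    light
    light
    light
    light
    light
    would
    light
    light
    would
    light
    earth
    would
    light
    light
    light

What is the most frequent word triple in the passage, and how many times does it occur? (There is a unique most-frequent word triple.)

"light light light", 5 times

Trigram frequencies (highest first):
  light light light: 5
  light light would: 4
  light would light: 3
  light would earth: 2
  light snow snow: 2
  earth light light: 2
  … (22 more, each ≤ 2)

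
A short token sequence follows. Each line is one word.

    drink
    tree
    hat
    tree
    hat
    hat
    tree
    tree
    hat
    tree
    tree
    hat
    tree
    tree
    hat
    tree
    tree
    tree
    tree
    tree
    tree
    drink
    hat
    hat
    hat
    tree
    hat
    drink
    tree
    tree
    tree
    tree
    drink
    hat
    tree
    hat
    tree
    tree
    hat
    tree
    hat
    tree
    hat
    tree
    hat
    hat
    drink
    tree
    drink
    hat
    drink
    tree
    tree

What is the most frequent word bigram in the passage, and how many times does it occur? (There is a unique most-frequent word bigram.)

"tree tree", 13 times

Bigram frequencies (highest first):
  tree tree: 13
  tree hat: 11
  hat tree: 11
  drink tree: 4
  hat hat: 4
  tree drink: 3
  … (2 more, each ≤ 3)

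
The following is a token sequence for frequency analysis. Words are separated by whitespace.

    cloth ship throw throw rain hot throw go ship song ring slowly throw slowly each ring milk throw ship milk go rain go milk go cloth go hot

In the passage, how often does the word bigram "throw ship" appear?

Scanning the 27 overlapping bigram windows for "throw ship":
  position 18–19: throw ship

1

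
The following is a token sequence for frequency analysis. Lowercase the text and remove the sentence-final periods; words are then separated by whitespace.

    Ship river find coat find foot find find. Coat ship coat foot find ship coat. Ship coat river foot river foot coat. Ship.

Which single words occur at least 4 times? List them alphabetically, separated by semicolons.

Unigram counts meeting the condition (at least 4 times):
  coat: 6
  find: 5
  foot: 4
  ship: 5

coat; find; foot; ship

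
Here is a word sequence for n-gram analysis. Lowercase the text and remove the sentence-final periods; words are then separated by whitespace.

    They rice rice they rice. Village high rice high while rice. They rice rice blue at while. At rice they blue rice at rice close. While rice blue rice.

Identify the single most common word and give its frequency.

Unigram frequencies (highest first):
  rice: 12
  they: 4
  while: 3
  blue: 3
  at: 3
  high: 2
  … (2 more, each ≤ 1)

"rice", 12 times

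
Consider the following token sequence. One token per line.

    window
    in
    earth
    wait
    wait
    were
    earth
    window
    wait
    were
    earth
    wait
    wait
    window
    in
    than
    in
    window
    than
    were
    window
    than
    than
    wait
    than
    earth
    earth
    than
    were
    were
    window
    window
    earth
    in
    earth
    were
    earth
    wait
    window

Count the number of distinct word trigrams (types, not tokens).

39 tokens → 37 trigram windows in total.
Repeated trigrams (each contributes count−1 duplicates):
  earth wait wait: 2
  wait were earth: 2
  were earth wait: 2
3 duplicate windows → 37 − 3 = 34 distinct.

34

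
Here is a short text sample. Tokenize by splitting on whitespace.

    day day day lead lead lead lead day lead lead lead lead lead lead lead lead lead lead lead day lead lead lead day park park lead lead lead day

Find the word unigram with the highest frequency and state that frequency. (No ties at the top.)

"lead", 21 times

Unigram frequencies (highest first):
  lead: 21
  day: 7
  park: 2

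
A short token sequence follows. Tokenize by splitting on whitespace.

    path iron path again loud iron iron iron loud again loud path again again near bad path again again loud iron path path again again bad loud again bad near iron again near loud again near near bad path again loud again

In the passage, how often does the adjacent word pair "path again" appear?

5

Scanning the 41 overlapping bigram windows for "path again":
  position 3–4: path again
  position 12–13: path again
  position 17–18: path again
  position 23–24: path again
  position 39–40: path again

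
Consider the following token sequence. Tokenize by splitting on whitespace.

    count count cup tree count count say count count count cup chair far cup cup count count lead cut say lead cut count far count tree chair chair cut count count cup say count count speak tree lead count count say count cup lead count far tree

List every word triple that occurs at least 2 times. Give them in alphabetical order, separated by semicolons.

count count cup; count count say; count say count; say count count

Trigram counts meeting the condition (at least 2 times):
  count count cup: 3
  count count say: 2
  count say count: 2
  say count count: 2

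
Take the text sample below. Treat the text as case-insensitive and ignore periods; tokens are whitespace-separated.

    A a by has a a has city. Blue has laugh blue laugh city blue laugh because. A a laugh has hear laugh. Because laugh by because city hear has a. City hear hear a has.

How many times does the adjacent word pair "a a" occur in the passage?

Scanning the 35 overlapping bigram windows for "a a":
  position 1–2: a a
  position 5–6: a a
  position 18–19: a a

3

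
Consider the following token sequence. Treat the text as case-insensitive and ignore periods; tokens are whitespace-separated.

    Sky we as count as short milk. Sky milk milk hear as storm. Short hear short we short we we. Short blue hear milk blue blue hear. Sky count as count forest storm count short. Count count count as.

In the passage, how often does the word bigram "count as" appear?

Scanning the 38 overlapping bigram windows for "count as":
  position 4–5: count as
  position 29–30: count as
  position 38–39: count as

3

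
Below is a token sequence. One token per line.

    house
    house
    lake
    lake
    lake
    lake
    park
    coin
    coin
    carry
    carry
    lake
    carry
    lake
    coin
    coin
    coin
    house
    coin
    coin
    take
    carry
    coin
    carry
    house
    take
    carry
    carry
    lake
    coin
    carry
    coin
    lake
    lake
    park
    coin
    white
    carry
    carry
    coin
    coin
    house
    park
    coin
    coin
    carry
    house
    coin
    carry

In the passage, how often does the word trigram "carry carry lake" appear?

2

Scanning the 47 overlapping trigram windows for "carry carry lake":
  position 10–12: carry carry lake
  position 27–29: carry carry lake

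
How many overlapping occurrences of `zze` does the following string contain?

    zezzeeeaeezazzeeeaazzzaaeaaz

Sliding a length-3 window over the 28 characters (26 positions):
  position 3–5: zze
  position 13–15: zze

2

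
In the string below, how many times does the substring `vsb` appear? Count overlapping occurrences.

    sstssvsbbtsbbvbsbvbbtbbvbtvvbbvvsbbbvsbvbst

3

Sliding a length-3 window over the 43 characters (41 positions):
  position 6–8: vsb
  position 32–34: vsb
  position 37–39: vsb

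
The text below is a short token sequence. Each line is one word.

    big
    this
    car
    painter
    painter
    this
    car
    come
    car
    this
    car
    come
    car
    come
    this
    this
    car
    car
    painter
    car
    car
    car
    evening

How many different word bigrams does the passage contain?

13

23 tokens → 22 bigram windows in total.
Repeated bigrams (each contributes count−1 duplicates):
  this car: 4
  car car: 3
  car come: 3
  car painter: 2
  come car: 2
9 duplicate windows → 22 − 9 = 13 distinct.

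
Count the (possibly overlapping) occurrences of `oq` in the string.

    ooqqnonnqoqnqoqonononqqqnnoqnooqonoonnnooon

5

Sliding a length-2 window over the 43 characters (42 positions):
  position 2–3: oq
  position 10–11: oq
  position 14–15: oq
  position 27–28: oq
  position 31–32: oq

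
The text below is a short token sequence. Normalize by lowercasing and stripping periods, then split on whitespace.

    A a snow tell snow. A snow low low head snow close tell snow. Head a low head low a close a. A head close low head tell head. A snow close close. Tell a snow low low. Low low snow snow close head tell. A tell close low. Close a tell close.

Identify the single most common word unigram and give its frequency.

Unigram frequencies (highest first):
  a: 11
  low: 10
  snow: 9
  close: 9
  tell: 7
  head: 7

"a", 11 times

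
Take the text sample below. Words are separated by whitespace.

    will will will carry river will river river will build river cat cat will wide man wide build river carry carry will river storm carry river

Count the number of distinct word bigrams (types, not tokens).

20

26 tokens → 25 bigram windows in total.
Repeated bigrams (each contributes count−1 duplicates):
  build river: 2
  carry river: 2
  river will: 2
  will river: 2
  will will: 2
5 duplicate windows → 25 − 5 = 20 distinct.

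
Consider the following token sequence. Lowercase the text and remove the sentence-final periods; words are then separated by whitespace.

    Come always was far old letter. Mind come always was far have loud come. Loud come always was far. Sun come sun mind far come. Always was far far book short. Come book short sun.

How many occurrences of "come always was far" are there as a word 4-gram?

Scanning the 32 overlapping 4-gram windows for "come always was far":
  position 1–4: come always was far
  position 8–11: come always was far
  position 16–19: come always was far
  position 25–28: come always was far

4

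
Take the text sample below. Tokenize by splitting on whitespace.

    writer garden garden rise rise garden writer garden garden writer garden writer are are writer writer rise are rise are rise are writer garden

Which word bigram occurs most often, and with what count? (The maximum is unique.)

"writer garden", 4 times

Bigram frequencies (highest first):
  writer garden: 4
  garden writer: 3
  rise are: 3
  garden garden: 2
  are writer: 2
  are rise: 2
  … (7 more, each ≤ 1)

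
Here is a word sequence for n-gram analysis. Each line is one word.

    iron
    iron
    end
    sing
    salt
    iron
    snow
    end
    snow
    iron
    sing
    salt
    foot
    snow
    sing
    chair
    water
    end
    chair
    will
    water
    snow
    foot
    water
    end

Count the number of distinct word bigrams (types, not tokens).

25 tokens → 24 bigram windows in total.
Repeated bigrams (each contributes count−1 duplicates):
  sing salt: 2
  water end: 2
2 duplicate windows → 24 − 2 = 22 distinct.

22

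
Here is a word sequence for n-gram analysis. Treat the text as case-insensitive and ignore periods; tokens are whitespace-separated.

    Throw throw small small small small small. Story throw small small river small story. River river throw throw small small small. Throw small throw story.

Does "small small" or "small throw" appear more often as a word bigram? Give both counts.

"small small": 7 occurrences
"small throw": 2 occurrences

"small small" (7 vs 2)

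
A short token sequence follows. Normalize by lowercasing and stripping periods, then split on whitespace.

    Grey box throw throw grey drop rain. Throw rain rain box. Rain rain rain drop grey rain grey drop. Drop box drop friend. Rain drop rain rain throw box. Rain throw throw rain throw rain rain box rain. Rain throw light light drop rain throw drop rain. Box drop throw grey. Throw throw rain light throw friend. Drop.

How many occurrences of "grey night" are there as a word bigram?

Scanning the 57 overlapping bigram windows for "grey night":
  (none found)

0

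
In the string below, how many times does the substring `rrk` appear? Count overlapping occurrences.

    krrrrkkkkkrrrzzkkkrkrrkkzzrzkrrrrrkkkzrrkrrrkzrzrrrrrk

Sliding a length-3 window over the 54 characters (52 positions):
  position 4–6: rrk
  position 21–23: rrk
  position 33–35: rrk
  position 39–41: rrk
  position 43–45: rrk
  position 52–54: rrk

6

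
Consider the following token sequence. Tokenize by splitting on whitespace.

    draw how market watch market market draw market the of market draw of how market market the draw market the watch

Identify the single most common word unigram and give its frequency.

Unigram frequencies (highest first):
  market: 8
  draw: 4
  the: 3
  how: 2
  watch: 2
  of: 2

"market", 8 times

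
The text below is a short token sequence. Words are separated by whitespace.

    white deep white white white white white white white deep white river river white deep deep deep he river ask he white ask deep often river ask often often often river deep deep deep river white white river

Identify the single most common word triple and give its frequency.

"white white white", 5 times

Trigram frequencies (highest first):
  white white white: 5
  white deep white: 2
  deep deep deep: 2
  deep white white: 1
  white white deep: 1
  deep white river: 1
  … (24 more, each ≤ 1)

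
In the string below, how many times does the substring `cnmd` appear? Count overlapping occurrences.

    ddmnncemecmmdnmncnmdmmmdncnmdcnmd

3

Sliding a length-4 window over the 33 characters (30 positions):
  position 17–20: cnmd
  position 26–29: cnmd
  position 30–33: cnmd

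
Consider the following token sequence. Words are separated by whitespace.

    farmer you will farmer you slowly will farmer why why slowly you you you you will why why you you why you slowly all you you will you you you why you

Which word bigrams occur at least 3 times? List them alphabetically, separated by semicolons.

Bigram counts meeting the condition (at least 3 times):
  why you: 3
  you will: 3
  you you: 7

why you; you will; you you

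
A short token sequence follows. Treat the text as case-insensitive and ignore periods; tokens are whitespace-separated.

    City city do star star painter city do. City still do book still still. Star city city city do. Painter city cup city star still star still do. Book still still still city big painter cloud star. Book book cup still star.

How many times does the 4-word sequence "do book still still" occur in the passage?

Scanning the 39 overlapping 4-gram windows for "do book still still":
  position 11–14: do book still still
  position 28–31: do book still still

2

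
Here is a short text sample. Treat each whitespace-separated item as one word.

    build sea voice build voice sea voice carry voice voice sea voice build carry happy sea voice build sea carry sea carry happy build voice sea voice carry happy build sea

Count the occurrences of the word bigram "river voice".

0

Scanning the 30 overlapping bigram windows for "river voice":
  (none found)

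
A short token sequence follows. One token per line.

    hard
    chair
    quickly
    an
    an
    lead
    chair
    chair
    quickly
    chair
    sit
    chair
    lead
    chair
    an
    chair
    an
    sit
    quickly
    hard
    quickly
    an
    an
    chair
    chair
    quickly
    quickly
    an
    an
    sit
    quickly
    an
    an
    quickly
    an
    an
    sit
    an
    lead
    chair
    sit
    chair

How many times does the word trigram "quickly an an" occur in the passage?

Scanning the 40 overlapping trigram windows for "quickly an an":
  position 3–5: quickly an an
  position 21–23: quickly an an
  position 27–29: quickly an an
  position 31–33: quickly an an
  position 34–36: quickly an an

5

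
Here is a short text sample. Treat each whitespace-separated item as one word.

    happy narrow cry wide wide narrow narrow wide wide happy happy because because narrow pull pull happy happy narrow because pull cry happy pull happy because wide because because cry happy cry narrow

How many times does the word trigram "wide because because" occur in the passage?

Scanning the 31 overlapping trigram windows for "wide because because":
  position 27–29: wide because because

1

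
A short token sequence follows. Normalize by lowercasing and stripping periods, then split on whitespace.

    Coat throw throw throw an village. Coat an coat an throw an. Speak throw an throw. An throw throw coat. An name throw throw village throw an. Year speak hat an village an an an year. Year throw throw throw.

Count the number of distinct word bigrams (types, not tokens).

40 tokens → 39 bigram windows in total.
Repeated bigrams (each contributes count−1 duplicates):
  throw throw: 6
  throw an: 5
  an throw: 3
  coat an: 3
  an an: 2
  an village: 2
  an year: 2
16 duplicate windows → 39 − 16 = 23 distinct.

23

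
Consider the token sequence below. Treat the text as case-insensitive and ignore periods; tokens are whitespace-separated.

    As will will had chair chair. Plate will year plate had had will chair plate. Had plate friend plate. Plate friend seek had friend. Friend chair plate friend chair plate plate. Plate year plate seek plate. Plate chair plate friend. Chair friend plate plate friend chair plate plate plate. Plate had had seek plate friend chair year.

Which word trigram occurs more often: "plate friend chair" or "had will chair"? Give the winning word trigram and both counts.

"plate friend chair" (4 vs 1)

"plate friend chair": 4 occurrences
"had will chair": 1 occurrence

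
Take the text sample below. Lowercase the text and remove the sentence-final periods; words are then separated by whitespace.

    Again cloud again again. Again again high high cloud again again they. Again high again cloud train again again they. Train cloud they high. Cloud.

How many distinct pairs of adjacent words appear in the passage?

25 tokens → 24 bigram windows in total.
Repeated bigrams (each contributes count−1 duplicates):
  again again: 5
  again cloud: 2
  again high: 2
  again they: 2
  cloud again: 2
  high cloud: 2
9 duplicate windows → 24 − 9 = 15 distinct.

15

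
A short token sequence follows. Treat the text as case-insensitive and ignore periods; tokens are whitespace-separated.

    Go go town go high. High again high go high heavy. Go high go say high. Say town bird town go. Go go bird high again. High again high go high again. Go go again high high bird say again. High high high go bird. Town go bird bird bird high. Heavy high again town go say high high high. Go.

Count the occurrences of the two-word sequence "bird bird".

2

Scanning the 60 overlapping bigram windows for "bird bird":
  position 48–49: bird bird
  position 49–50: bird bird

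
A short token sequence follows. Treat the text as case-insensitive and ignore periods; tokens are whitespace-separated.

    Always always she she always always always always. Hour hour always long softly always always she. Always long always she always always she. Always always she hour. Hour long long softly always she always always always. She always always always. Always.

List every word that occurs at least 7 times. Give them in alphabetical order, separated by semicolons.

Unigram counts meeting the condition (at least 7 times):
  always: 23
  she: 8

always; she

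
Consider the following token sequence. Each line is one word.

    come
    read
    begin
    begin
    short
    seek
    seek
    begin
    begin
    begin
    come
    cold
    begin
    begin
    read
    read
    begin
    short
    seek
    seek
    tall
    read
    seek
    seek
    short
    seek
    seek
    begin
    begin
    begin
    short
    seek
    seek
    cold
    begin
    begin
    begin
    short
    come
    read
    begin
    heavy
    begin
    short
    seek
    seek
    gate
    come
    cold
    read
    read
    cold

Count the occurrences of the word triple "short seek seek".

5

Scanning the 50 overlapping trigram windows for "short seek seek":
  position 5–7: short seek seek
  position 18–20: short seek seek
  position 25–27: short seek seek
  position 31–33: short seek seek
  position 44–46: short seek seek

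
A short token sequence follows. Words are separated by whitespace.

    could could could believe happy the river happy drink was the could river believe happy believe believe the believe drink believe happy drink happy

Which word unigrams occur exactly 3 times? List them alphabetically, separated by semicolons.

Unigram counts meeting the condition (exactly 3 times):
  drink: 3
  the: 3

drink; the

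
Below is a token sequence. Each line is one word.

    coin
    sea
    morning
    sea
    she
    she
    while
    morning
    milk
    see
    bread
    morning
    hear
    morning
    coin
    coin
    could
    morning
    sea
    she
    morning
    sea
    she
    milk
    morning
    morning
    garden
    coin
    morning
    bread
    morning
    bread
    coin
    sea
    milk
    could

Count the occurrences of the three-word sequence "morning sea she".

3

Scanning the 34 overlapping trigram windows for "morning sea she":
  position 3–5: morning sea she
  position 18–20: morning sea she
  position 21–23: morning sea she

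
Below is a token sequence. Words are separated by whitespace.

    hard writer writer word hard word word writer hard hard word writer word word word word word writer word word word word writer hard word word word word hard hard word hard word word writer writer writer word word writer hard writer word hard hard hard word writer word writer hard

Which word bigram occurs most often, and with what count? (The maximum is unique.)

"word word", 13 times

Bigram frequencies (highest first):
  word word: 13
  word writer: 8
  writer word: 6
  hard word: 6
  word hard: 4
  writer hard: 4
  … (3 more, each ≤ 4)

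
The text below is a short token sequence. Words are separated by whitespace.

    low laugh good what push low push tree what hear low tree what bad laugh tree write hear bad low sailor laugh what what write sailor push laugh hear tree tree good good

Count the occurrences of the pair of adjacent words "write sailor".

Scanning the 32 overlapping bigram windows for "write sailor":
  position 25–26: write sailor

1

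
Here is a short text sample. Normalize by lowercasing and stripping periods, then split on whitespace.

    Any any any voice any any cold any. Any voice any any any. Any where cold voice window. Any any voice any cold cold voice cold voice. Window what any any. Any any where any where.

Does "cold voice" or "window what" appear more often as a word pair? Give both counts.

"cold voice": 3 occurrences
"window what": 1 occurrence

"cold voice" (3 vs 1)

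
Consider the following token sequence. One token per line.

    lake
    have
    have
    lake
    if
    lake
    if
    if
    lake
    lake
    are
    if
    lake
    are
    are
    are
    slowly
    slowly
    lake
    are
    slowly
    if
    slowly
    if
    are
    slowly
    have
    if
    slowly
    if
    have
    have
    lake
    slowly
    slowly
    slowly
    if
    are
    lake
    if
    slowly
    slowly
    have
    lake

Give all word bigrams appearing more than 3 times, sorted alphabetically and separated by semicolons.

slowly if; slowly slowly

Bigram counts meeting the condition (more than 3 times):
  slowly if: 4
  slowly slowly: 4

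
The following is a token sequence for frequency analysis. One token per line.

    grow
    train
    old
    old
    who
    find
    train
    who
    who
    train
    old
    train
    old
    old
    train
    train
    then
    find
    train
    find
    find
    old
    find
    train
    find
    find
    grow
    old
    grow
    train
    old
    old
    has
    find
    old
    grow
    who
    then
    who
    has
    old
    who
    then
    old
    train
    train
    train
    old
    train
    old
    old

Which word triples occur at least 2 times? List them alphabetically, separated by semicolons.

Trigram counts meeting the condition (at least 2 times):
  find train find: 2
  grow train old: 2
  old train old: 2
  old train train: 2
  train find find: 2
  train old old: 4
  train old train: 2

find train find; grow train old; old train old; old train train; train find find; train old old; train old train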